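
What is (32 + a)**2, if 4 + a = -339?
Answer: 96721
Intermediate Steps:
a = -343 (a = -4 - 339 = -343)
(32 + a)**2 = (32 - 343)**2 = (-311)**2 = 96721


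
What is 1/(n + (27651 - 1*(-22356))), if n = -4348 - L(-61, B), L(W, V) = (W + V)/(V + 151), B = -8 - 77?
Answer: 33/1506820 ≈ 2.1900e-5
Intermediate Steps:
B = -85
L(W, V) = (V + W)/(151 + V)
n = -143411/33 (n = -4348 - (-85 - 61)/(151 - 85) = -4348 - (-146)/66 = -4348 - 1*(-73/33) = -4348 + 73/33 = -143411/33 ≈ -4345.8)
1/(n + (27651 - 1*(-22356))) = 1/(-143411/33 + (27651 - 1*(-22356))) = 1/(-143411/33 + (27651 + 22356)) = 1/(-143411/33 + 50007) = 1/(1506820/33) = 33/1506820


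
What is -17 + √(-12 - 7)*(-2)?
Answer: -17 - 2*I*√19 ≈ -17.0 - 8.7178*I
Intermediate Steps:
-17 + √(-12 - 7)*(-2) = -17 + √(-19)*(-2) = -17 + (I*√19)*(-2) = -17 - 2*I*√19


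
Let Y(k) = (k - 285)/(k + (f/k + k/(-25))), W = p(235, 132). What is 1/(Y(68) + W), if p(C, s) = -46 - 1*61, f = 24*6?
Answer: -132/14549 ≈ -0.0090728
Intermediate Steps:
f = 144
p(C, s) = -107 (p(C, s) = -46 - 61 = -107)
W = -107
Y(k) = (-285 + k)/(144/k + 24*k/25) (Y(k) = (k - 285)/(k + (144/k + k/(-25))) = (-285 + k)/(k + (144/k + k*(-1/25))) = (-285 + k)/(k + (144/k - k/25)) = (-285 + k)/(144/k + 24*k/25))
1/(Y(68) + W) = 1/((25/24)*68*(-285 + 68)/(150 + 68²) - 107) = 1/((25/24)*68*(-217)/(150 + 4624) - 107) = 1/((25/24)*68*(-217)/4774 - 107) = 1/((25/24)*68*(1/4774)*(-217) - 107) = 1/(-425/132 - 107) = 1/(-14549/132) = -132/14549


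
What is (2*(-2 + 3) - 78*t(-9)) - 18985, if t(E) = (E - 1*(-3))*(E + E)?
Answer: -27407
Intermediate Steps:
t(E) = 2*E*(3 + E) (t(E) = (E + 3)*(2*E) = (3 + E)*(2*E) = 2*E*(3 + E))
(2*(-2 + 3) - 78*t(-9)) - 18985 = (2*(-2 + 3) - 156*(-9)*(3 - 9)) - 18985 = (2*1 - 156*(-9)*(-6)) - 18985 = (2 - 78*108) - 18985 = (2 - 8424) - 18985 = -8422 - 18985 = -27407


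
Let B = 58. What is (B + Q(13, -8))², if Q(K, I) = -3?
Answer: 3025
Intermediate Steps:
(B + Q(13, -8))² = (58 - 3)² = 55² = 3025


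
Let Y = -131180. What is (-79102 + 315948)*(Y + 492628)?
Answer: 85607513008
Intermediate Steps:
(-79102 + 315948)*(Y + 492628) = (-79102 + 315948)*(-131180 + 492628) = 236846*361448 = 85607513008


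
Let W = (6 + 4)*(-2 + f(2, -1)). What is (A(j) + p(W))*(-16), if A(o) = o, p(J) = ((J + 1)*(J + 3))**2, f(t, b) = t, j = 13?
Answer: -352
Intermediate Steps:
W = 0 (W = (6 + 4)*(-2 + 2) = 10*0 = 0)
p(J) = (1 + J)**2*(3 + J)**2 (p(J) = ((1 + J)*(3 + J))**2 = (1 + J)**2*(3 + J)**2)
(A(j) + p(W))*(-16) = (13 + (1 + 0)**2*(3 + 0)**2)*(-16) = (13 + 1**2*3**2)*(-16) = (13 + 1*9)*(-16) = (13 + 9)*(-16) = 22*(-16) = -352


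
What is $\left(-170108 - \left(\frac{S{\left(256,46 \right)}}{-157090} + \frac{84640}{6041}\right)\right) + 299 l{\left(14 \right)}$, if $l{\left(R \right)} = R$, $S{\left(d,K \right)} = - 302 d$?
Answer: $- \frac{78735268592786}{474490345} \approx -1.6594 \cdot 10^{5}$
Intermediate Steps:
$\left(-170108 - \left(\frac{S{\left(256,46 \right)}}{-157090} + \frac{84640}{6041}\right)\right) + 299 l{\left(14 \right)} = \left(-170108 - \left(\frac{\left(-302\right) 256}{-157090} + \frac{84640}{6041}\right)\right) + 299 \cdot 14 = \left(-170108 - \left(\left(-77312\right) \left(- \frac{1}{157090}\right) + 84640 \cdot \frac{1}{6041}\right)\right) + 4186 = \left(-170108 - \left(\frac{38656}{78545} + \frac{84640}{6041}\right)\right) + 4186 = \left(-170108 - \frac{6881569696}{474490345}\right) + 4186 = - \frac{80721485176956}{474490345} + 4186 = - \frac{78735268592786}{474490345}$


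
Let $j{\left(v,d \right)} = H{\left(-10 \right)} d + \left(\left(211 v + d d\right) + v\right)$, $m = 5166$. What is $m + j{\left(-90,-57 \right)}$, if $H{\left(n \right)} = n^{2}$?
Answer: $-16365$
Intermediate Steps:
$j{\left(v,d \right)} = d^{2} + 100 d + 212 v$ ($j{\left(v,d \right)} = \left(-10\right)^{2} d + \left(\left(211 v + d d\right) + v\right) = 100 d + \left(\left(211 v + d^{2}\right) + v\right) = 100 d + \left(\left(d^{2} + 211 v\right) + v\right) = 100 d + \left(d^{2} + 212 v\right) = d^{2} + 100 d + 212 v$)
$m + j{\left(-90,-57 \right)} = 5166 + \left(\left(-57\right)^{2} + 100 \left(-57\right) + 212 \left(-90\right)\right) = 5166 - 21531 = -16365$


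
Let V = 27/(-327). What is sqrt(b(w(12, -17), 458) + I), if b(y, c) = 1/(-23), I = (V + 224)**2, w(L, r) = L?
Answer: sqrt(315125899058)/2507 ≈ 223.92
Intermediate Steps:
V = -9/109 (V = 27*(-1/327) = -9/109 ≈ -0.082569)
I = 595701649/11881 (I = (-9/109 + 224)**2 = (24407/109)**2 = 595701649/11881 ≈ 50139.)
b(y, c) = -1/23
sqrt(b(w(12, -17), 458) + I) = sqrt(-1/23 + 595701649/11881) = sqrt(13701126046/273263) = sqrt(315125899058)/2507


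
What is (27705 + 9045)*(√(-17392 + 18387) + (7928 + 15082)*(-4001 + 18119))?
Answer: 11938427865000 + 36750*√995 ≈ 1.1938e+13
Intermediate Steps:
(27705 + 9045)*(√(-17392 + 18387) + (7928 + 15082)*(-4001 + 18119)) = 36750*(√995 + 23010*14118) = 36750*(√995 + 324855180) = 36750*(324855180 + √995) = 11938427865000 + 36750*√995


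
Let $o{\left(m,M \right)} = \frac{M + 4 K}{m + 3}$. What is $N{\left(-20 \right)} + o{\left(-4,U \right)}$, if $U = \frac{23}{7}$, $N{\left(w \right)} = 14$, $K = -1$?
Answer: $\frac{103}{7} \approx 14.714$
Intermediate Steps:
$U = \frac{23}{7}$ ($U = 23 \cdot \frac{1}{7} = \frac{23}{7} \approx 3.2857$)
$o{\left(m,M \right)} = \frac{-4 + M}{3 + m}$ ($o{\left(m,M \right)} = \frac{M + 4 \left(-1\right)}{m + 3} = \frac{M - 4}{3 + m} = \frac{-4 + M}{3 + m}$)
$N{\left(-20 \right)} + o{\left(-4,U \right)} = 14 + \frac{-4 + \frac{23}{7}}{3 - 4} = 14 + \frac{1}{-1} \left(- \frac{5}{7}\right) = 14 - - \frac{5}{7} = 14 + \frac{5}{7} = \frac{103}{7}$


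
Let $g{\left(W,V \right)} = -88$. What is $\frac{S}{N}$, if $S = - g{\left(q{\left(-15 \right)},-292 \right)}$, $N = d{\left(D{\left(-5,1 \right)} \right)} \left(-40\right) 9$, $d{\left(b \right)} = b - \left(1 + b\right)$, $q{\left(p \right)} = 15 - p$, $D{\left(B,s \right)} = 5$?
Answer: $\frac{11}{45} \approx 0.24444$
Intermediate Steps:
$d{\left(b \right)} = -1$
$N = 360$ ($N = \left(-1\right) \left(-40\right) 9 = 40 \cdot 9 = 360$)
$S = 88$ ($S = \left(-1\right) \left(-88\right) = 88$)
$\frac{S}{N} = \frac{88}{360} = 88 \cdot \frac{1}{360} = \frac{11}{45}$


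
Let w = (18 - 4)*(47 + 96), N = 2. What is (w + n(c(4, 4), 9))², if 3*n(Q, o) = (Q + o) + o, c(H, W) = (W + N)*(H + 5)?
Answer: 4104676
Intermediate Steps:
c(H, W) = (2 + W)*(5 + H) (c(H, W) = (W + 2)*(H + 5) = (2 + W)*(5 + H))
w = 2002 (w = 14*143 = 2002)
n(Q, o) = Q/3 + 2*o/3 (n(Q, o) = ((Q + o) + o)/3 = (Q + 2*o)/3 = Q/3 + 2*o/3)
(w + n(c(4, 4), 9))² = (2002 + ((10 + 2*4 + 5*4 + 4*4)/3 + (⅔)*9))² = (2002 + ((10 + 8 + 20 + 16)/3 + 6))² = (2002 + ((⅓)*54 + 6))² = (2002 + (18 + 6))² = (2002 + 24)² = 2026² = 4104676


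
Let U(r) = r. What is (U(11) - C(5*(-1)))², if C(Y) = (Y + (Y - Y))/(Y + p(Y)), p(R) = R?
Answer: 441/4 ≈ 110.25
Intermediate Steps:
C(Y) = ½ (C(Y) = (Y + (Y - Y))/(Y + Y) = (Y + 0)/((2*Y)) = Y*(1/(2*Y)) = ½)
(U(11) - C(5*(-1)))² = (11 - 1*½)² = (11 - ½)² = (21/2)² = 441/4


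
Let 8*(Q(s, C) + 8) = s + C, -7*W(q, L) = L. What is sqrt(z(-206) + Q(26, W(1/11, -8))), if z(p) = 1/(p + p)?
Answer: 17*I*sqrt(33166)/1442 ≈ 2.147*I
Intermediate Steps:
z(p) = 1/(2*p)
W(q, L) = -L/7
Q(s, C) = -8 + C/8 + s/8 (Q(s, C) = -8 + (s + C)/8 = -8 + (C + s)/8 = -8 + (C/8 + s/8) = -8 + C/8 + s/8)
sqrt(z(-206) + Q(26, W(1/11, -8))) = sqrt((1/2)/(-206) + (-8 + (-1/7*(-8))/8 + (1/8)*26)) = sqrt((1/2)*(-1/206) + (-8 + (1/8)*(8/7) + 13/4)) = sqrt(-1/412 + (-8 + 1/7 + 13/4)) = sqrt(-1/412 - 129/28) = sqrt(-6647/1442) = 17*I*sqrt(33166)/1442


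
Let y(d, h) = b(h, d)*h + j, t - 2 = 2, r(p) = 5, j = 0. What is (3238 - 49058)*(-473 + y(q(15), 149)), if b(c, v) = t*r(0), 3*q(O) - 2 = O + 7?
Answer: -114870740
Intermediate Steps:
q(O) = 3 + O/3 (q(O) = ⅔ + (O + 7)/3 = ⅔ + (7 + O)/3 = ⅔ + (7/3 + O/3) = 3 + O/3)
t = 4 (t = 2 + 2 = 4)
b(c, v) = 20 (b(c, v) = 4*5 = 20)
y(d, h) = 20*h (y(d, h) = 20*h + 0 = 20*h)
(3238 - 49058)*(-473 + y(q(15), 149)) = (3238 - 49058)*(-473 + 20*149) = -45820*(-473 + 2980) = -45820*2507 = -114870740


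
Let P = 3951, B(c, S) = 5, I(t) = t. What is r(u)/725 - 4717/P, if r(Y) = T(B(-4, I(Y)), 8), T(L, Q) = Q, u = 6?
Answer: -3388217/2864475 ≈ -1.1828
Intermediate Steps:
r(Y) = 8
r(u)/725 - 4717/P = 8/725 - 4717/3951 = -3388217/2864475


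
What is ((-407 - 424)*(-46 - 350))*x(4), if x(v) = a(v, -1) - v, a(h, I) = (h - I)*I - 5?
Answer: -4607064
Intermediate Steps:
a(h, I) = -5 + I*(h - I) (a(h, I) = I*(h - I) - 5 = -5 + I*(h - I))
x(v) = -6 - 2*v (x(v) = (-5 - 1*(-1)² - v) - v = (-5 - 1*1 - v) - v = (-5 - 1 - v) - v = (-6 - v) - v = -6 - 2*v)
((-407 - 424)*(-46 - 350))*x(4) = ((-407 - 424)*(-46 - 350))*(-6 - 2*4) = (-831*(-396))*(-6 - 8) = 329076*(-14) = -4607064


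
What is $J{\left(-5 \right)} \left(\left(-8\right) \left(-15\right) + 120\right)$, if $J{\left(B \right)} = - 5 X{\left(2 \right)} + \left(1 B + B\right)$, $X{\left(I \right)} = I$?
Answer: $-4800$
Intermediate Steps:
$J{\left(B \right)} = -10 + 2 B$ ($J{\left(B \right)} = \left(-5\right) 2 + \left(1 B + B\right) = -10 + \left(B + B\right) = -10 + 2 B$)
$J{\left(-5 \right)} \left(\left(-8\right) \left(-15\right) + 120\right) = \left(-10 + 2 \left(-5\right)\right) \left(\left(-8\right) \left(-15\right) + 120\right) = \left(-10 - 10\right) \left(120 + 120\right) = \left(-20\right) 240 = -4800$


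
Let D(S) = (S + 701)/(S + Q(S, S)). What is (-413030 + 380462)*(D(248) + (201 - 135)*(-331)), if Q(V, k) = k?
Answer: 44107929357/62 ≈ 7.1142e+8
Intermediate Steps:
D(S) = (701 + S)/(2*S) (D(S) = (S + 701)/(S + S) = (701 + S)/((2*S)) = (701 + S)*(1/(2*S)) = (701 + S)/(2*S))
(-413030 + 380462)*(D(248) + (201 - 135)*(-331)) = (-413030 + 380462)*((½)*(701 + 248)/248 + (201 - 135)*(-331)) = -32568*((½)*(1/248)*949 + 66*(-331)) = -32568*(949/496 - 21846) = -32568*(-10834667/496) = 44107929357/62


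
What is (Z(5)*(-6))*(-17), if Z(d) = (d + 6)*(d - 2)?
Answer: 3366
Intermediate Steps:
Z(d) = (-2 + d)*(6 + d) (Z(d) = (6 + d)*(-2 + d) = (-2 + d)*(6 + d))
(Z(5)*(-6))*(-17) = ((-12 + 5**2 + 4*5)*(-6))*(-17) = ((-12 + 25 + 20)*(-6))*(-17) = (33*(-6))*(-17) = -198*(-17) = 3366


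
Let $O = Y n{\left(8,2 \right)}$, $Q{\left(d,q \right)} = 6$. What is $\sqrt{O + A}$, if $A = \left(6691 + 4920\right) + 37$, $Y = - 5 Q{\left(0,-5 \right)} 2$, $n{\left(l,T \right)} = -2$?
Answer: $2 \sqrt{2942} \approx 108.48$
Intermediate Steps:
$Y = -60$ ($Y = \left(-5\right) 6 \cdot 2 = \left(-30\right) 2 = -60$)
$A = 11648$ ($A = 11611 + 37 = 11648$)
$O = 120$ ($O = \left(-60\right) \left(-2\right) = 120$)
$\sqrt{O + A} = \sqrt{120 + 11648} = \sqrt{11768} = 2 \sqrt{2942}$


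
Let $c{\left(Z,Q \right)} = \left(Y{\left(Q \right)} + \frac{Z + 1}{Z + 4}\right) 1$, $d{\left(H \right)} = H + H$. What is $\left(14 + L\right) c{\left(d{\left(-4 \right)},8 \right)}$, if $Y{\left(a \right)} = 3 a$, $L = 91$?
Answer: $\frac{10815}{4} \approx 2703.8$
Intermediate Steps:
$d{\left(H \right)} = 2 H$
$c{\left(Z,Q \right)} = 3 Q + \frac{1 + Z}{4 + Z}$ ($c{\left(Z,Q \right)} = \left(3 Q + \frac{Z + 1}{Z + 4}\right) 1 = \left(3 Q + \frac{1 + Z}{4 + Z}\right) 1 = 3 Q + \frac{1 + Z}{4 + Z}$)
$\left(14 + L\right) c{\left(d{\left(-4 \right)},8 \right)} = \left(14 + 91\right) \frac{1 + 2 \left(-4\right) + 12 \cdot 8 + 3 \cdot 8 \cdot 2 \left(-4\right)}{4 + 2 \left(-4\right)} = 105 \frac{1 - 8 + 96 + 3 \cdot 8 \left(-8\right)}{4 - 8} = 105 \frac{1 - 8 + 96 - 192}{-4} = 105 \left(\left(- \frac{1}{4}\right) \left(-103\right)\right) = 105 \cdot \frac{103}{4} = \frac{10815}{4}$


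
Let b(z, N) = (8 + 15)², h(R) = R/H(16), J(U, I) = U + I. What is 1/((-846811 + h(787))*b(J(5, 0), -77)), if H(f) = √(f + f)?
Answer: -27097952/12138880058990887 - 3148*√2/12138880058990887 ≈ -2.2327e-9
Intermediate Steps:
J(U, I) = I + U
H(f) = √2*√f (H(f) = √(2*f) = √2*√f)
h(R) = R*√2/8 (h(R) = R/((√2*√16)) = R/((√2*4)) = R/((4*√2)) = R*(√2/8) = R*√2/8)
b(z, N) = 529 (b(z, N) = 23² = 529)
1/((-846811 + h(787))*b(J(5, 0), -77)) = 1/(-846811 + (⅛)*787*√2*529) = (1/529)/(-846811 + 787*√2/8) = 1/(529*(-846811 + 787*√2/8))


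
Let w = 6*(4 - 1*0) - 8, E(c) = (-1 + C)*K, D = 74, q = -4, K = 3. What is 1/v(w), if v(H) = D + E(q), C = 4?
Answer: 1/83 ≈ 0.012048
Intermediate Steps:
E(c) = 9 (E(c) = (-1 + 4)*3 = 3*3 = 9)
w = 16 (w = 6*(4 + 0) - 8 = 6*4 - 8 = 24 - 8 = 16)
v(H) = 83 (v(H) = 74 + 9 = 83)
1/v(w) = 1/83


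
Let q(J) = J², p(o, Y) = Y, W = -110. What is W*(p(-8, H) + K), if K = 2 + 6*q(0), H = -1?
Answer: -110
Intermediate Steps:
K = 2 (K = 2 + 6*0² = 2 + 6*0 = 2 + 0 = 2)
W*(p(-8, H) + K) = -110*(-1 + 2) = -110*1 = -110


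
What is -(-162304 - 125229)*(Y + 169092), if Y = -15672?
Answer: 44113312860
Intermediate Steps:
-(-162304 - 125229)*(Y + 169092) = -(-162304 - 125229)*(-15672 + 169092) = -(-287533)*153420 = -1*(-44113312860) = 44113312860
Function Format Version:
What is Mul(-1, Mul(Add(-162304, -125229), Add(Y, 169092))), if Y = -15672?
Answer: 44113312860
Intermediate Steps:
Mul(-1, Mul(Add(-162304, -125229), Add(Y, 169092))) = Mul(-1, Mul(Add(-162304, -125229), Add(-15672, 169092))) = Mul(-1, Mul(-287533, 153420)) = Mul(-1, -44113312860) = 44113312860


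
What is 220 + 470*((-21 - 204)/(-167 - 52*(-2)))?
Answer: 13290/7 ≈ 1898.6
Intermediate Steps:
220 + 470*((-21 - 204)/(-167 - 52*(-2))) = 220 + 470*(-225/(-167 + 104)) = 220 + 470*(-225/(-63)) = 220 + 470*(-225*(-1/63)) = 220 + 470*(25/7) = 220 + 11750/7 = 13290/7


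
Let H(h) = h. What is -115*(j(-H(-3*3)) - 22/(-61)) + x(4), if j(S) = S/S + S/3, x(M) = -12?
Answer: -31322/61 ≈ -513.48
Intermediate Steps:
j(S) = 1 + S/3 (j(S) = 1 + S*(⅓) = 1 + S/3)
-115*(j(-H(-3*3)) - 22/(-61)) + x(4) = -115*((1 + (-(-3)*3)/3) - 22/(-61)) - 12 = -115*((1 + (-1*(-9))/3) - 22*(-1)/61) - 12 = -115*((1 + (⅓)*9) - 1*(-22/61)) - 12 = -115*((1 + 3) + 22/61) - 12 = -115*(4 + 22/61) - 12 = -115*266/61 - 12 = -30590/61 - 12 = -31322/61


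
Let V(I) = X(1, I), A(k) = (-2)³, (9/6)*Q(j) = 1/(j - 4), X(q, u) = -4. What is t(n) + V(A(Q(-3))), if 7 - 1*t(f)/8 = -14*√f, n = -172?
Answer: 52 + 224*I*√43 ≈ 52.0 + 1468.9*I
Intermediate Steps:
Q(j) = 2/(3*(-4 + j)) (Q(j) = 2/(3*(j - 4)) = 2/(3*(-4 + j)))
A(k) = -8
V(I) = -4
t(f) = 56 + 112*√f (t(f) = 56 - (-112)*√f = 56 + 112*√f)
t(n) + V(A(Q(-3))) = (56 + 112*√(-172)) - 4 = (56 + 112*(2*I*√43)) - 4 = (56 + 224*I*√43) - 4 = 52 + 224*I*√43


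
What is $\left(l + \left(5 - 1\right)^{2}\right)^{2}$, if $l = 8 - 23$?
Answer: $1$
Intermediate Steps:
$l = -15$ ($l = 8 - 23 = -15$)
$\left(l + \left(5 - 1\right)^{2}\right)^{2} = \left(-15 + \left(5 - 1\right)^{2}\right)^{2} = \left(-15 + 4^{2}\right)^{2} = \left(-15 + 16\right)^{2} = 1^{2} = 1$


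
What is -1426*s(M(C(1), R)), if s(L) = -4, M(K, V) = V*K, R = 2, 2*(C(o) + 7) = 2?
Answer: 5704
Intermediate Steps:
C(o) = -6 (C(o) = -7 + (½)*2 = -7 + 1 = -6)
M(K, V) = K*V
-1426*s(M(C(1), R)) = -1426*(-4) = 5704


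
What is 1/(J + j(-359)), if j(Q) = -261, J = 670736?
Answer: 1/670475 ≈ 1.4915e-6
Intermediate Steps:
1/(J + j(-359)) = 1/(670736 - 261) = 1/670475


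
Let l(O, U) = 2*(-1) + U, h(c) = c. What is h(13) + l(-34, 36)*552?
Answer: 18781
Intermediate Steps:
l(O, U) = -2 + U
h(13) + l(-34, 36)*552 = 13 + (-2 + 36)*552 = 13 + 34*552 = 13 + 18768 = 18781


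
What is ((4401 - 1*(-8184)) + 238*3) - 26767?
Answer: -13468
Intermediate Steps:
((4401 - 1*(-8184)) + 238*3) - 26767 = ((4401 + 8184) + 714) - 26767 = (12585 + 714) - 26767 = 13299 - 26767 = -13468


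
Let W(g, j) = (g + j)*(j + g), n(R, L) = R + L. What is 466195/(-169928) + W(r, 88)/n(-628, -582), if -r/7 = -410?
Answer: -67608817861/9346040 ≈ -7234.0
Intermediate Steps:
r = 2870 (r = -7*(-410) = 2870)
n(R, L) = L + R
W(g, j) = (g + j)² (W(g, j) = (g + j)*(g + j) = (g + j)²)
466195/(-169928) + W(r, 88)/n(-628, -582) = 466195/(-169928) + (2870 + 88)²/(-582 - 628) = 466195*(-1/169928) + 2958²/(-1210) = -466195/169928 + 8749764*(-1/1210) = -466195/169928 - 4374882/605 = -67608817861/9346040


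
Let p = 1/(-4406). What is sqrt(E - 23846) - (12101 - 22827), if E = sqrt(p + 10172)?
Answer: 10726 + sqrt(-462918487256 + 224706*sqrt(75919786))/4406 ≈ 10726.0 + 154.09*I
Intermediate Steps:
p = -1/4406 ≈ -0.00022696
E = 51*sqrt(75919786)/4406 (E = sqrt(-1/4406 + 10172) = sqrt(44817831/4406) = 51*sqrt(75919786)/4406 ≈ 100.86)
sqrt(E - 23846) - (12101 - 22827) = sqrt(51*sqrt(75919786)/4406 - 23846) - (12101 - 22827) = sqrt(-23846 + 51*sqrt(75919786)/4406) - 1*(-10726) = sqrt(-23846 + 51*sqrt(75919786)/4406) + 10726 = 10726 + sqrt(-23846 + 51*sqrt(75919786)/4406)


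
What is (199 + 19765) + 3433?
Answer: 23397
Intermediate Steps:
(199 + 19765) + 3433 = 19964 + 3433 = 23397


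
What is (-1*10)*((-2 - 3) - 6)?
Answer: 110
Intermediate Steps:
(-1*10)*((-2 - 3) - 6) = -10*(-5 - 6) = -10*(-11) = 110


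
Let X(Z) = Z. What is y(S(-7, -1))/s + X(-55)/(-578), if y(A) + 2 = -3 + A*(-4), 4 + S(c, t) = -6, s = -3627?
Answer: 179255/2096406 ≈ 0.085506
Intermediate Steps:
S(c, t) = -10 (S(c, t) = -4 - 6 = -10)
y(A) = -5 - 4*A (y(A) = -2 + (-3 + A*(-4)) = -2 + (-3 - 4*A) = -5 - 4*A)
y(S(-7, -1))/s + X(-55)/(-578) = (-5 - 4*(-10))/(-3627) - 55/(-578) = (-5 + 40)*(-1/3627) - 55*(-1/578) = 35*(-1/3627) + 55/578 = -35/3627 + 55/578 = 179255/2096406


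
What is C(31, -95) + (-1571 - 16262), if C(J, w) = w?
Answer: -17928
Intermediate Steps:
C(31, -95) + (-1571 - 16262) = -95 + (-1571 - 16262) = -95 - 17833 = -17928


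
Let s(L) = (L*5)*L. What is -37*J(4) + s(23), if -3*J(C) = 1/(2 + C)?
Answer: 47647/18 ≈ 2647.1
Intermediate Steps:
s(L) = 5*L² (s(L) = (5*L)*L = 5*L²)
J(C) = -1/(3*(2 + C))
-37*J(4) + s(23) = -(-37)/(6 + 3*4) + 5*23² = -(-37)/(6 + 12) + 5*529 = -(-37)/18 + 2645 = -37*(-1/18) + 2645 = 37/18 + 2645 = 47647/18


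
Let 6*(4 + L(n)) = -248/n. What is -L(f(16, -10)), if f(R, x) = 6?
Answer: 98/9 ≈ 10.889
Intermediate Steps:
L(n) = -4 - 124/(3*n) (L(n) = -4 + (-248/n)/6 = -4 - 124/(3*n))
-L(f(16, -10)) = -(-4 - 124/3/6) = -(-4 - 124/3*⅙) = -(-4 - 62/9) = -1*(-98/9) = 98/9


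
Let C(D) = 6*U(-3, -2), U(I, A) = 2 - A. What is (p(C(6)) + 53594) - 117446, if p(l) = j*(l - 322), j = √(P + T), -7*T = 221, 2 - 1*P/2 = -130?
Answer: -63852 - 298*√11389/7 ≈ -68395.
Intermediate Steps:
P = 264 (P = 4 - 2*(-130) = 4 + 260 = 264)
T = -221/7 (T = -⅐*221 = -221/7 ≈ -31.571)
C(D) = 24 (C(D) = 6*(2 - 1*(-2)) = 6*(2 + 2) = 6*4 = 24)
j = √11389/7 (j = √(264 - 221/7) = √(1627/7) = √11389/7 ≈ 15.246)
p(l) = √11389*(-322 + l)/7 (p(l) = (√11389/7)*(l - 322) = (√11389/7)*(-322 + l) = √11389*(-322 + l)/7)
(p(C(6)) + 53594) - 117446 = (√11389*(-322 + 24)/7 + 53594) - 117446 = ((⅐)*√11389*(-298) + 53594) - 117446 = (-298*√11389/7 + 53594) - 117446 = (53594 - 298*√11389/7) - 117446 = -63852 - 298*√11389/7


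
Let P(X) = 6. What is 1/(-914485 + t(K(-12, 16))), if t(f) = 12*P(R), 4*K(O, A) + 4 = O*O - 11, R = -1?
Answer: -1/914413 ≈ -1.0936e-6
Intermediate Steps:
K(O, A) = -15/4 + O²/4 (K(O, A) = -1 + (O*O - 11)/4 = -1 + (O² - 11)/4 = -1 + (-11 + O²)/4 = -1 + (-11/4 + O²/4) = -15/4 + O²/4)
t(f) = 72 (t(f) = 12*6 = 72)
1/(-914485 + t(K(-12, 16))) = 1/(-914485 + 72) = 1/(-914413) = -1/914413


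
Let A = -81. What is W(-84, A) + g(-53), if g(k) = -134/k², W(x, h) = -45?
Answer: -126539/2809 ≈ -45.048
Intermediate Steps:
g(k) = -134/k²
W(-84, A) + g(-53) = -45 - 134/(-53)² = -45 - 134*1/2809 = -45 - 134/2809 = -126539/2809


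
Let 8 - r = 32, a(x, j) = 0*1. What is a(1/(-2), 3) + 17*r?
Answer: -408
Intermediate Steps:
a(x, j) = 0
r = -24 (r = 8 - 1*32 = 8 - 32 = -24)
a(1/(-2), 3) + 17*r = 0 + 17*(-24) = 0 - 408 = -408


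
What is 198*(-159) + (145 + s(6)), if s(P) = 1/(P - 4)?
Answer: -62673/2 ≈ -31337.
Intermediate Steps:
s(P) = 1/(-4 + P)
198*(-159) + (145 + s(6)) = 198*(-159) + (145 + 1/(-4 + 6)) = -31482 + (145 + 1/2) = -31482 + (145 + ½) = -31482 + 291/2 = -62673/2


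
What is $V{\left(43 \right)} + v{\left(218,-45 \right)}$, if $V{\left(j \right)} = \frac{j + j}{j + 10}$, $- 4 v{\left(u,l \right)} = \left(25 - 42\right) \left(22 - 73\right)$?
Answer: $- \frac{45607}{212} \approx -215.13$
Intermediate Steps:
$v{\left(u,l \right)} = - \frac{867}{4}$ ($v{\left(u,l \right)} = - \frac{\left(25 - 42\right) \left(22 - 73\right)}{4} = - \frac{\left(-17\right) \left(-51\right)}{4} = \left(- \frac{1}{4}\right) 867 = - \frac{867}{4}$)
$V{\left(j \right)} = \frac{2 j}{10 + j}$
$V{\left(43 \right)} + v{\left(218,-45 \right)} = 2 \cdot 43 \frac{1}{10 + 43} - \frac{867}{4} = 2 \cdot 43 \cdot \frac{1}{53} - \frac{867}{4} = \frac{86}{53} - \frac{867}{4} = - \frac{45607}{212}$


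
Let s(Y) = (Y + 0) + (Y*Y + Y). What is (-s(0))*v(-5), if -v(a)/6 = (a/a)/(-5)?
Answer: 0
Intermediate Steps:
v(a) = 6/5 (v(a) = -6*a/a/(-5) = -6*(-1)/5 = -6*(-1/5) = 6/5)
s(Y) = Y**2 + 2*Y (s(Y) = Y + (Y**2 + Y) = Y + (Y + Y**2) = Y**2 + 2*Y)
(-s(0))*v(-5) = -0*(2 + 0)*(6/5) = -0*2*(6/5) = -1*0*(6/5) = 0*(6/5) = 0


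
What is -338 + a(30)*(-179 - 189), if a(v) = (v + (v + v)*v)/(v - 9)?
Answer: -226846/7 ≈ -32407.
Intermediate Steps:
a(v) = (v + 2*v**2)/(-9 + v) (a(v) = (v + (2*v)*v)/(-9 + v) = (v + 2*v**2)/(-9 + v))
-338 + a(30)*(-179 - 189) = -338 + (30*(1 + 2*30)/(-9 + 30))*(-179 - 189) = -338 + (30*(1 + 60)/21)*(-368) = -338 + (30*(1/21)*61)*(-368) = -338 + (610/7)*(-368) = -338 - 224480/7 = -226846/7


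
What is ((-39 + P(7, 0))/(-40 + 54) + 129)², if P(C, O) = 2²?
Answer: 64009/4 ≈ 16002.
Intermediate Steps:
P(C, O) = 4
((-39 + P(7, 0))/(-40 + 54) + 129)² = ((-39 + 4)/(-40 + 54) + 129)² = (-35/14 + 129)² = (-35*1/14 + 129)² = (-5/2 + 129)² = (253/2)² = 64009/4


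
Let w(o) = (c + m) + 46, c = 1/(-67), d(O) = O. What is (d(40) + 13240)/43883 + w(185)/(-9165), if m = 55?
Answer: 7857738022/26946575565 ≈ 0.29160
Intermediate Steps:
c = -1/67 ≈ -0.014925
w(o) = 6766/67 (w(o) = (-1/67 + 55) + 46 = 3684/67 + 46 = 6766/67)
(d(40) + 13240)/43883 + w(185)/(-9165) = (40 + 13240)/43883 + (6766/67)/(-9165) = 13280*(1/43883) + (6766/67)*(-1/9165) = 13280/43883 - 6766/614055 = 7857738022/26946575565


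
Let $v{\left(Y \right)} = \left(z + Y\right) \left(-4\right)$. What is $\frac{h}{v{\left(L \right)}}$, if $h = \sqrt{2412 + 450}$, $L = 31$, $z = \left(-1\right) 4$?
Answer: $- \frac{\sqrt{318}}{36} \approx -0.49535$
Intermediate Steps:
$z = -4$
$v{\left(Y \right)} = 16 - 4 Y$ ($v{\left(Y \right)} = \left(-4 + Y\right) \left(-4\right) = 16 - 4 Y$)
$h = 3 \sqrt{318}$ ($h = \sqrt{2862} = 3 \sqrt{318} \approx 53.498$)
$\frac{h}{v{\left(L \right)}} = \frac{3 \sqrt{318}}{16 - 124} = \frac{3 \sqrt{318}}{-108} = 3 \sqrt{318} \left(- \frac{1}{108}\right) = - \frac{\sqrt{318}}{36}$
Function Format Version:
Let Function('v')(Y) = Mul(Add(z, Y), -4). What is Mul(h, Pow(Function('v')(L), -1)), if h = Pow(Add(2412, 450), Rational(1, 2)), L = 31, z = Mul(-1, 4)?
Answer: Mul(Rational(-1, 36), Pow(318, Rational(1, 2))) ≈ -0.49535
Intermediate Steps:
z = -4
Function('v')(Y) = Add(16, Mul(-4, Y)) (Function('v')(Y) = Mul(Add(-4, Y), -4) = Add(16, Mul(-4, Y)))
h = Mul(3, Pow(318, Rational(1, 2))) (h = Pow(2862, Rational(1, 2)) = Mul(3, Pow(318, Rational(1, 2))) ≈ 53.498)
Mul(h, Pow(Function('v')(L), -1)) = Mul(Mul(3, Pow(318, Rational(1, 2))), Pow(Add(16, Mul(-4, 31)), -1)) = Mul(Mul(3, Pow(318, Rational(1, 2))), Pow(Add(16, -124), -1)) = Mul(Mul(3, Pow(318, Rational(1, 2))), Pow(-108, -1)) = Mul(Mul(3, Pow(318, Rational(1, 2))), Rational(-1, 108)) = Mul(Rational(-1, 36), Pow(318, Rational(1, 2)))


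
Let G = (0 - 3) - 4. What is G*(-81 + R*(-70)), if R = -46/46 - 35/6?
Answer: -8344/3 ≈ -2781.3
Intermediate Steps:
G = -7 (G = -3 - 4 = -7)
R = -41/6 (R = -46*1/46 - 35*⅙ = -1 - 35/6 = -41/6 ≈ -6.8333)
G*(-81 + R*(-70)) = -7*(-81 - 41/6*(-70)) = -7*(-81 + 1435/3) = -7*1192/3 = -8344/3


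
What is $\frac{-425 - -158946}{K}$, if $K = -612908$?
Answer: $- \frac{158521}{612908} \approx -0.25864$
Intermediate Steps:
$\frac{-425 - -158946}{K} = \frac{-425 - -158946}{-612908} = \left(-425 + 158946\right) \left(- \frac{1}{612908}\right) = 158521 \left(- \frac{1}{612908}\right) = - \frac{158521}{612908}$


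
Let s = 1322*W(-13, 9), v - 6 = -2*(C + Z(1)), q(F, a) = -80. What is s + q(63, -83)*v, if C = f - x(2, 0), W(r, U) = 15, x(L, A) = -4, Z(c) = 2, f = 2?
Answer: 20630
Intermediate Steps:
C = 6 (C = 2 - 1*(-4) = 2 + 4 = 6)
v = -10 (v = 6 - 2*(6 + 2) = 6 - 2*8 = 6 - 16 = -10)
s = 19830 (s = 1322*15 = 19830)
s + q(63, -83)*v = 19830 - 80*(-10) = 19830 + 800 = 20630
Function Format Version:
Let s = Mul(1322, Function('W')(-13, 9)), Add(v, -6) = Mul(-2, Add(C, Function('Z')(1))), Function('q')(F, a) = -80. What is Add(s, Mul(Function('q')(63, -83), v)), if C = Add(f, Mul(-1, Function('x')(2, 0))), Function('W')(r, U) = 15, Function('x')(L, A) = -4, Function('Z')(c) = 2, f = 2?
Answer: 20630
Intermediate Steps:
C = 6 (C = Add(2, Mul(-1, -4)) = Add(2, 4) = 6)
v = -10 (v = Add(6, Mul(-2, Add(6, 2))) = Add(6, Mul(-2, 8)) = Add(6, -16) = -10)
s = 19830 (s = Mul(1322, 15) = 19830)
Add(s, Mul(Function('q')(63, -83), v)) = Add(19830, Mul(-80, -10)) = Add(19830, 800) = 20630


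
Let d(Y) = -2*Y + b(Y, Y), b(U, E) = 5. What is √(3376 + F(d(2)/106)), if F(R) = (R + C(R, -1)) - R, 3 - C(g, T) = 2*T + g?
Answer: √37988810/106 ≈ 58.146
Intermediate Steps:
C(g, T) = 3 - g - 2*T (C(g, T) = 3 - (2*T + g) = 3 - (g + 2*T) = 3 + (-g - 2*T) = 3 - g - 2*T)
d(Y) = 5 - 2*Y (d(Y) = -2*Y + 5 = 5 - 2*Y)
F(R) = 5 - R (F(R) = (R + (3 - R - 2*(-1))) - R = (R + (3 - R + 2)) - R = (R + (5 - R)) - R = 5 - R)
√(3376 + F(d(2)/106)) = √(3376 + (5 - (5 - 2*2)/106)) = √(3376 + (5 - (5 - 4)/106)) = √(3376 + (5 - 1/106)) = √(3376 + 529/106) = √(358385/106) = √37988810/106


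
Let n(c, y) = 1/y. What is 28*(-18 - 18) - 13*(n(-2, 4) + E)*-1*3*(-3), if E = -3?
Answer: -2745/4 ≈ -686.25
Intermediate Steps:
28*(-18 - 18) - 13*(n(-2, 4) + E)*-1*3*(-3) = 28*(-18 - 18) - 13*(1/4 - 3)*-1*3*(-3) = 28*(-36) - 13*(1/4 - 3)*(-3*(-3)) = -1008 - (-143)*9/4 = -1008 - 13*(-99/4) = -1008 + 1287/4 = -2745/4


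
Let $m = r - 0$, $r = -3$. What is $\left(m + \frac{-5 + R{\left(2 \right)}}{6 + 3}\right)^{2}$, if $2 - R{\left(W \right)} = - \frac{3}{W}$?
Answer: $\frac{361}{36} \approx 10.028$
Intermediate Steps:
$R{\left(W \right)} = 2 + \frac{3}{W}$ ($R{\left(W \right)} = 2 - - \frac{3}{W} = 2 + \frac{3}{W}$)
$m = -3$ ($m = -3 - 0 = -3 + 0 = -3$)
$\left(m + \frac{-5 + R{\left(2 \right)}}{6 + 3}\right)^{2} = \left(-3 + \frac{-5 + \left(2 + \frac{3}{2}\right)}{6 + 3}\right)^{2} = \left(-3 + \frac{-5 + \left(2 + 3 \cdot \frac{1}{2}\right)}{9}\right)^{2} = \left(-3 + \left(-5 + \left(2 + \frac{3}{2}\right)\right) \frac{1}{9}\right)^{2} = \left(-3 + \left(-5 + \frac{7}{2}\right) \frac{1}{9}\right)^{2} = \left(-3 - \frac{1}{6}\right)^{2} = \left(- \frac{19}{6}\right)^{2} = \frac{361}{36}$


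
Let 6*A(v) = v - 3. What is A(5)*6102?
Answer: 2034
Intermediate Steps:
A(v) = -1/2 + v/6 (A(v) = (v - 3)/6 = (-3 + v)/6 = -1/2 + v/6)
A(5)*6102 = (-1/2 + (1/6)*5)*6102 = (-1/2 + 5/6)*6102 = (1/3)*6102 = 2034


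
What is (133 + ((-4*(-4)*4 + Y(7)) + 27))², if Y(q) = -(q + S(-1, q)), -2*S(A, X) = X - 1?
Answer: 48400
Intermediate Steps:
S(A, X) = ½ - X/2 (S(A, X) = -(X - 1)/2 = -(-1 + X)/2 = ½ - X/2)
Y(q) = -½ - q/2 (Y(q) = -(q + (½ - q/2)) = -(½ + q/2) = -½ - q/2)
(133 + ((-4*(-4)*4 + Y(7)) + 27))² = (133 + ((-4*(-4)*4 + (-½ - ½*7)) + 27))² = (133 + ((16*4 + (-½ - 7/2)) + 27))² = (133 + ((64 - 4) + 27))² = (133 + (60 + 27))² = (133 + 87)² = 220² = 48400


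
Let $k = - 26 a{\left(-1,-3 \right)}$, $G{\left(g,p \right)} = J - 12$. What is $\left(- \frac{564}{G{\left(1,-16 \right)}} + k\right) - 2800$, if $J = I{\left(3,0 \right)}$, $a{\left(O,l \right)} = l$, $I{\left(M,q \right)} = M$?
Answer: $- \frac{7978}{3} \approx -2659.3$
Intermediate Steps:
$J = 3$
$G{\left(g,p \right)} = -9$ ($G{\left(g,p \right)} = 3 - 12 = -9$)
$k = 78$ ($k = \left(-26\right) \left(-3\right) = 78$)
$\left(- \frac{564}{G{\left(1,-16 \right)}} + k\right) - 2800 = \left(- \frac{564}{-9} + 78\right) - 2800 = \left(\left(-564\right) \left(- \frac{1}{9}\right) + 78\right) - 2800 = \left(\frac{188}{3} + 78\right) - 2800 = \frac{422}{3} - 2800 = - \frac{7978}{3}$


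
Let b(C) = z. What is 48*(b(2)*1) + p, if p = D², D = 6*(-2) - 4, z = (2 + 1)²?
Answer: 688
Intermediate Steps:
z = 9 (z = 3² = 9)
b(C) = 9
D = -16 (D = -12 - 4 = -16)
p = 256 (p = (-16)² = 256)
48*(b(2)*1) + p = 48*(9*1) + 256 = 48*9 + 256 = 432 + 256 = 688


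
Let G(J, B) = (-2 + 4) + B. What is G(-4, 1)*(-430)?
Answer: -1290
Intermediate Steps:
G(J, B) = 2 + B
G(-4, 1)*(-430) = (2 + 1)*(-430) = 3*(-430) = -1290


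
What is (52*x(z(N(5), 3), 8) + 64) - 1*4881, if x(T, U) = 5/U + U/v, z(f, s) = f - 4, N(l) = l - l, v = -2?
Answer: -9985/2 ≈ -4992.5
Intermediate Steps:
N(l) = 0
z(f, s) = -4 + f
x(T, U) = 5/U - U/2 (x(T, U) = 5/U + U/(-2) = 5/U + U*(-½) = 5/U - U/2)
(52*x(z(N(5), 3), 8) + 64) - 1*4881 = (52*(5/8 - ½*8) + 64) - 1*4881 = (52*(5*(⅛) - 4) + 64) - 4881 = (52*(5/8 - 4) + 64) - 4881 = (52*(-27/8) + 64) - 4881 = (-351/2 + 64) - 4881 = -223/2 - 4881 = -9985/2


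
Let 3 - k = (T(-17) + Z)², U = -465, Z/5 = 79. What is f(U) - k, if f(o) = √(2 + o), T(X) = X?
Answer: 142881 + I*√463 ≈ 1.4288e+5 + 21.517*I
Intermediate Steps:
Z = 395 (Z = 5*79 = 395)
k = -142881 (k = 3 - (-17 + 395)² = 3 - 1*378² = 3 - 1*142884 = 3 - 142884 = -142881)
f(U) - k = √(2 - 465) - 1*(-142881) = √(-463) + 142881 = I*√463 + 142881 = 142881 + I*√463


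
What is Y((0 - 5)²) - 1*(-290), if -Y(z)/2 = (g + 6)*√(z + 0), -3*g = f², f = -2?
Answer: 730/3 ≈ 243.33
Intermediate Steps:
g = -4/3 (g = -⅓*(-2)² = -⅓*4 = -4/3 ≈ -1.3333)
Y(z) = -28*√z/3 (Y(z) = -2*(-4/3 + 6)*√(z + 0) = -28*√z/3)
Y((0 - 5)²) - 1*(-290) = -28*√((0 - 5)²)/3 - 1*(-290) = -28*√((-5)²)/3 + 290 = -28*√25/3 + 290 = -28/3*5 + 290 = -140/3 + 290 = 730/3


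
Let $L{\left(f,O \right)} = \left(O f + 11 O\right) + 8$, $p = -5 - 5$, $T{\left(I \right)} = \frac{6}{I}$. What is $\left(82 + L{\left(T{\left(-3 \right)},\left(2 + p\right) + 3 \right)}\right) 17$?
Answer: $765$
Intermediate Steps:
$p = -10$
$L{\left(f,O \right)} = 8 + 11 O + O f$ ($L{\left(f,O \right)} = \left(11 O + O f\right) + 8 = 8 + 11 O + O f$)
$\left(82 + L{\left(T{\left(-3 \right)},\left(2 + p\right) + 3 \right)}\right) 17 = \left(82 + \left(8 + 11 \left(\left(2 - 10\right) + 3\right) + \left(\left(2 - 10\right) + 3\right) \frac{6}{-3}\right)\right) 17 = \left(82 + \left(8 + 11 \left(-8 + 3\right) + \left(-8 + 3\right) 6 \left(- \frac{1}{3}\right)\right)\right) 17 = \left(82 + \left(8 + 11 \left(-5\right) - -10\right)\right) 17 = \left(82 + \left(8 - 55 + 10\right)\right) 17 = \left(82 - 37\right) 17 = 45 \cdot 17 = 765$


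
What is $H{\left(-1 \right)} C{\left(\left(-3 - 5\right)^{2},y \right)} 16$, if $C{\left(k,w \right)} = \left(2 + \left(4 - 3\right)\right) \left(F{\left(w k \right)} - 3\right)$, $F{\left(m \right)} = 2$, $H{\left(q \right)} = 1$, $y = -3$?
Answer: $-48$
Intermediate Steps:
$C{\left(k,w \right)} = -3$ ($C{\left(k,w \right)} = \left(2 + \left(4 - 3\right)\right) \left(2 - 3\right) = \left(2 + \left(4 - 3\right)\right) \left(-1\right) = \left(2 + 1\right) \left(-1\right) = 3 \left(-1\right) = -3$)
$H{\left(-1 \right)} C{\left(\left(-3 - 5\right)^{2},y \right)} 16 = 1 \left(-3\right) 16 = \left(-3\right) 16 = -48$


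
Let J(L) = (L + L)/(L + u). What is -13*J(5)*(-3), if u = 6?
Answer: 390/11 ≈ 35.455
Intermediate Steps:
J(L) = 2*L/(6 + L) (J(L) = (L + L)/(L + 6) = (2*L)/(6 + L) = 2*L/(6 + L))
-13*J(5)*(-3) = -26*5/(6 + 5)*(-3) = -26*5/11*(-3) = -13*10/11*(-3) = -130/11*(-3) = 390/11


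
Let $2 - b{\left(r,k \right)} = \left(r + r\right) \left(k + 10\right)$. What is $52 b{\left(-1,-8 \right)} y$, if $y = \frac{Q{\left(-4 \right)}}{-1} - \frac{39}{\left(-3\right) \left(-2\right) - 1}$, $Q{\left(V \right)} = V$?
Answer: $- \frac{5928}{5} \approx -1185.6$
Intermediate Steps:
$y = - \frac{19}{5}$ ($y = - \frac{4}{-1} - \frac{39}{\left(-3\right) \left(-2\right) - 1} = \left(-4\right) \left(-1\right) - \frac{39}{6 - 1} = 4 - \frac{39}{5} = - \frac{19}{5} \approx -3.8$)
$b{\left(r,k \right)} = 2 - 2 r \left(10 + k\right)$ ($b{\left(r,k \right)} = 2 - \left(r + r\right) \left(k + 10\right) = 2 - 2 r \left(10 + k\right)$)
$52 b{\left(-1,-8 \right)} y = 52 \left(2 - -20 - \left(-16\right) \left(-1\right)\right) \left(- \frac{19}{5}\right) = 52 \left(2 + 20 - 16\right) \left(- \frac{19}{5}\right) = 52 \cdot 6 \left(- \frac{19}{5}\right) = 312 \left(- \frac{19}{5}\right) = - \frac{5928}{5}$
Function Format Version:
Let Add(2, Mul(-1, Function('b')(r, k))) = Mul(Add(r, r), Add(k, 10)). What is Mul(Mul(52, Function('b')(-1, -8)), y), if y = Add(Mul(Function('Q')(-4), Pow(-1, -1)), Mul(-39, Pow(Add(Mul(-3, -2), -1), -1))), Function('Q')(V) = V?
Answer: Rational(-5928, 5) ≈ -1185.6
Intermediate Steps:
y = Rational(-19, 5) (y = Add(Mul(-4, Pow(-1, -1)), Mul(-39, Pow(Add(Mul(-3, -2), -1), -1))) = Add(Mul(-4, -1), Mul(-39, Pow(Add(6, -1), -1))) = Add(4, Mul(-39, Pow(5, -1))) = Add(4, Mul(-39, Rational(1, 5))) = Add(4, Rational(-39, 5)) = Rational(-19, 5) ≈ -3.8000)
Function('b')(r, k) = Add(2, Mul(-2, r, Add(10, k))) (Function('b')(r, k) = Add(2, Mul(-1, Mul(Add(r, r), Add(k, 10)))) = Add(2, Mul(-1, Mul(Mul(2, r), Add(10, k)))) = Add(2, Mul(-1, Mul(2, r, Add(10, k)))) = Add(2, Mul(-2, r, Add(10, k))))
Mul(Mul(52, Function('b')(-1, -8)), y) = Mul(Mul(52, Add(2, Mul(-20, -1), Mul(-2, -8, -1))), Rational(-19, 5)) = Mul(Mul(52, Add(2, 20, -16)), Rational(-19, 5)) = Mul(Mul(52, 6), Rational(-19, 5)) = Mul(312, Rational(-19, 5)) = Rational(-5928, 5)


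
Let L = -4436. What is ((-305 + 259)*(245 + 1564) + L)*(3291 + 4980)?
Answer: -724953150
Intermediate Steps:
((-305 + 259)*(245 + 1564) + L)*(3291 + 4980) = ((-305 + 259)*(245 + 1564) - 4436)*(3291 + 4980) = (-46*1809 - 4436)*8271 = (-83214 - 4436)*8271 = -87650*8271 = -724953150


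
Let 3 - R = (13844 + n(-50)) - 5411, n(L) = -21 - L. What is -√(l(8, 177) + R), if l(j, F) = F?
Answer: -I*√8282 ≈ -91.005*I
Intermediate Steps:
R = -8459 (R = 3 - ((13844 + (-21 - 1*(-50))) - 5411) = 3 - ((13844 + (-21 + 50)) - 5411) = 3 - ((13844 + 29) - 5411) = 3 - (13873 - 5411) = 3 - 1*8462 = 3 - 8462 = -8459)
-√(l(8, 177) + R) = -√(177 - 8459) = -√(-8282) = -I*√8282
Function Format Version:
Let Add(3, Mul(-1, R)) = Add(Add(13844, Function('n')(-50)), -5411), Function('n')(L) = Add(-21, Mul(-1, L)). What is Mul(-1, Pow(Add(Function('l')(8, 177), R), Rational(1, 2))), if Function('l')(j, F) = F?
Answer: Mul(-1, I, Pow(8282, Rational(1, 2))) ≈ Mul(-91.005, I)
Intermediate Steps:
R = -8459 (R = Add(3, Mul(-1, Add(Add(13844, Add(-21, Mul(-1, -50))), -5411))) = Add(3, Mul(-1, Add(Add(13844, Add(-21, 50)), -5411))) = Add(3, Mul(-1, Add(Add(13844, 29), -5411))) = Add(3, Mul(-1, Add(13873, -5411))) = Add(3, Mul(-1, 8462)) = Add(3, -8462) = -8459)
Mul(-1, Pow(Add(Function('l')(8, 177), R), Rational(1, 2))) = Mul(-1, Pow(Add(177, -8459), Rational(1, 2))) = Mul(-1, Pow(-8282, Rational(1, 2))) = Mul(-1, Mul(I, Pow(8282, Rational(1, 2)))) = Mul(-1, I, Pow(8282, Rational(1, 2)))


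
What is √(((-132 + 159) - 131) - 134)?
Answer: I*√238 ≈ 15.427*I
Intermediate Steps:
√(((-132 + 159) - 131) - 134) = √((27 - 131) - 134) = √(-104 - 134) = √(-238) = I*√238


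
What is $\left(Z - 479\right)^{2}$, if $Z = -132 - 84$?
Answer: $483025$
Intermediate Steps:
$Z = -216$ ($Z = -132 - 84 = -216$)
$\left(Z - 479\right)^{2} = \left(-216 - 479\right)^{2} = \left(-695\right)^{2} = 483025$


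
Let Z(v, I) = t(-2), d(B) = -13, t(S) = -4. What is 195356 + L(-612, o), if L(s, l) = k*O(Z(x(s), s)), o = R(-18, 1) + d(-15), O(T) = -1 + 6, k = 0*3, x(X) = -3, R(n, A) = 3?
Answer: 195356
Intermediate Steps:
Z(v, I) = -4
k = 0
O(T) = 5
o = -10 (o = 3 - 13 = -10)
L(s, l) = 0 (L(s, l) = 0*5 = 0)
195356 + L(-612, o) = 195356 + 0 = 195356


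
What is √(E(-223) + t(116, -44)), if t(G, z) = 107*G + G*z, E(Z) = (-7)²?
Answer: √7357 ≈ 85.773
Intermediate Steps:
E(Z) = 49
√(E(-223) + t(116, -44)) = √(49 + 116*(107 - 44)) = √(49 + 116*63) = √(49 + 7308) = √7357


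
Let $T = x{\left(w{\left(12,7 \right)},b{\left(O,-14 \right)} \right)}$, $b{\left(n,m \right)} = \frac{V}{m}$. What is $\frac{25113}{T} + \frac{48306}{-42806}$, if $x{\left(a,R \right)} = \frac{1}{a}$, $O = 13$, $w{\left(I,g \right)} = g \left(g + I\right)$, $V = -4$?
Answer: $\frac{71486616534}{21403} \approx 3.34 \cdot 10^{6}$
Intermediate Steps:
$w{\left(I,g \right)} = g \left(I + g\right)$
$b{\left(n,m \right)} = - \frac{4}{m}$
$T = \frac{1}{133}$ ($T = \frac{1}{7 \left(12 + 7\right)} = \frac{1}{7 \cdot 19} = \frac{1}{133} \approx 0.0075188$)
$\frac{25113}{T} + \frac{48306}{-42806} = 25113 \frac{1}{\frac{1}{133}} + \frac{48306}{-42806} = 25113 \cdot 133 + 48306 \left(- \frac{1}{42806}\right) = 3340029 - \frac{24153}{21403} = \frac{71486616534}{21403}$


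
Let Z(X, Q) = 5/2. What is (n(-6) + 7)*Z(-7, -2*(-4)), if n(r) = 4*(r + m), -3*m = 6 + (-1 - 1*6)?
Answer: -235/6 ≈ -39.167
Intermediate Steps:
m = 1/3 (m = -(6 + (-1 - 1*6))/3 = -(6 + (-1 - 6))/3 = -(6 - 7)/3 = -1/3*(-1) = 1/3 ≈ 0.33333)
Z(X, Q) = 5/2 (Z(X, Q) = 5*(1/2) = 5/2)
n(r) = 4/3 + 4*r (n(r) = 4*(r + 1/3) = 4*(1/3 + r) = 4/3 + 4*r)
(n(-6) + 7)*Z(-7, -2*(-4)) = ((4/3 + 4*(-6)) + 7)*(5/2) = ((4/3 - 24) + 7)*(5/2) = (-68/3 + 7)*(5/2) = -47/3*5/2 = -235/6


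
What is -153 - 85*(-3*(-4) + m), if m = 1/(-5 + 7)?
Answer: -2431/2 ≈ -1215.5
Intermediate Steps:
m = ½ (m = 1/2 = ½ ≈ 0.50000)
-153 - 85*(-3*(-4) + m) = -153 - 85*(-3*(-4) + ½) = -153 - 85*(12 + ½) = -153 - 85*25/2 = -153 - 2125/2 = -2431/2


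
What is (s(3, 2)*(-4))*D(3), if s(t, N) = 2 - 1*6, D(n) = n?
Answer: 48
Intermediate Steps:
s(t, N) = -4 (s(t, N) = 2 - 6 = -4)
(s(3, 2)*(-4))*D(3) = -4*(-4)*3 = 16*3 = 48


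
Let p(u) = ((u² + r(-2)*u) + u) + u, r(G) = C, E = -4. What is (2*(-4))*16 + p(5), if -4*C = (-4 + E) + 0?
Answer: -83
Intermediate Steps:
C = 2 (C = -((-4 - 4) + 0)/4 = -(-8 + 0)/4 = -¼*(-8) = 2)
r(G) = 2
p(u) = u² + 4*u (p(u) = ((u² + 2*u) + u) + u = (u² + 3*u) + u = u² + 4*u)
(2*(-4))*16 + p(5) = (2*(-4))*16 + 5*(4 + 5) = -8*16 + 5*9 = -128 + 45 = -83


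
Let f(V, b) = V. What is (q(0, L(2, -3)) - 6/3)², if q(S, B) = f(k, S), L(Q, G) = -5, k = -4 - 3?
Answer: 81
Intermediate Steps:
k = -7
q(S, B) = -7
(q(0, L(2, -3)) - 6/3)² = (-7 - 6/3)² = (-7 - 6*⅓)² = (-7 - 2)² = (-9)² = 81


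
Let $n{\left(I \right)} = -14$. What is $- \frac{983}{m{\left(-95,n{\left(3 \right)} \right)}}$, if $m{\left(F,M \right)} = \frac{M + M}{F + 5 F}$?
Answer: $- \frac{280155}{14} \approx -20011.0$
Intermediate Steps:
$m{\left(F,M \right)} = \frac{M}{3 F}$ ($m{\left(F,M \right)} = \frac{2 M}{6 F} = 2 M \frac{1}{6 F} = \frac{M}{3 F}$)
$- \frac{983}{m{\left(-95,n{\left(3 \right)} \right)}} = - \frac{983}{\frac{1}{3} \left(-14\right) \frac{1}{-95}} = - \frac{983}{\frac{1}{3} \left(-14\right) \left(- \frac{1}{95}\right)} = - \frac{983}{\frac{14}{285}} = \left(-983\right) \frac{285}{14} = - \frac{280155}{14}$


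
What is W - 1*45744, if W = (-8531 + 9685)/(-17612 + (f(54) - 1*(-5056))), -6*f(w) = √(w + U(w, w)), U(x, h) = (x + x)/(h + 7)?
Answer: -879827335576960/19233682403 + 3462*√2562/19233682403 ≈ -45744.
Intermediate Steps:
U(x, h) = 2*x/(7 + h) (U(x, h) = (2*x)/(7 + h) = 2*x/(7 + h))
f(w) = -√(w + 2*w/(7 + w))/6
W = 1154/(-12556 - 3*√2562/122) (W = (-8531 + 9685)/(-17612 + (-3*√6*√(9 + 54)/√(7 + 54)/6 - 1*(-5056))) = 1154/(-17612 + (-9*√2562/61/6 + 5056)) = 1154/(-17612 + (-3*√2562/122 + 5056)) = 1154/(-17612 + (5056 - 3*√2562/122)) = 1154/(-12556 - 3*√2562/122) ≈ -0.091899)
W - 1*45744 = (-1767734128/19233682403 + 3462*√2562/19233682403) - 1*45744 = (-1767734128/19233682403 + 3462*√2562/19233682403) - 45744 = -879827335576960/19233682403 + 3462*√2562/19233682403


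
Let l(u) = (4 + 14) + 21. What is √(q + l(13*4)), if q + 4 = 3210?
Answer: √3245 ≈ 56.965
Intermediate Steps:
l(u) = 39 (l(u) = 18 + 21 = 39)
q = 3206 (q = -4 + 3210 = 3206)
√(q + l(13*4)) = √(3206 + 39) = √3245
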